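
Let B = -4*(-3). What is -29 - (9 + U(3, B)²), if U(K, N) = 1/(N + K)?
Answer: -8551/225 ≈ -38.004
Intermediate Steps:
B = 12
U(K, N) = 1/(K + N)
-29 - (9 + U(3, B)²) = -29 - (9 + (1/(3 + 12))²) = -29 - (9 + (1/15)²) = -29 - (9 + 1/225) = -29 - 2026/225 = -8551/225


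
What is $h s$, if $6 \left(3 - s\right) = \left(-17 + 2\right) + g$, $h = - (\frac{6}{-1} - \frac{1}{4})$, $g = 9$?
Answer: $25$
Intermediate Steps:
$h = \frac{25}{4}$ ($h = - (6 \left(-1\right) - \frac{1}{4}) = - (-6 - \frac{1}{4}) = \left(-1\right) \left(- \frac{25}{4}\right) = \frac{25}{4} \approx 6.25$)
$s = 4$ ($s = 3 - \frac{\left(-17 + 2\right) + 9}{6} = 3 - \frac{-15 + 9}{6} = 3 - -1 = 3 + 1 = 4$)
$h s = \frac{25}{4} \cdot 4 = 25$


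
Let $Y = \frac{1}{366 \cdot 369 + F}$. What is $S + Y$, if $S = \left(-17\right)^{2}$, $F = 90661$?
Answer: $\frac{65231636}{225715} \approx 289.0$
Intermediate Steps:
$S = 289$
$Y = \frac{1}{225715}$ ($Y = \frac{1}{366 \cdot 369 + 90661} = \frac{1}{135054 + 90661} = \frac{1}{225715} \approx 4.4304 \cdot 10^{-6}$)
$S + Y = 289 + \frac{1}{225715} = \frac{65231636}{225715}$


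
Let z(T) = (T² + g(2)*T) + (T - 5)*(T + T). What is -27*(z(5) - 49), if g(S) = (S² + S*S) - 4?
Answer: 108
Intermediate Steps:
g(S) = -4 + 2*S² (g(S) = (S² + S²) - 4 = 2*S² - 4 = -4 + 2*S²)
z(T) = T² + 4*T + 2*T*(-5 + T) (z(T) = (T² + (-4 + 2*2²)*T) + (T - 5)*(T + T) = (T² + (-4 + 2*4)*T) + (-5 + T)*(2*T) = (T² + (-4 + 8)*T) + 2*T*(-5 + T) = (T² + 4*T) + 2*T*(-5 + T) = T² + 4*T + 2*T*(-5 + T))
-27*(z(5) - 49) = -27*(3*5*(-2 + 5) - 49) = -27*(3*5*3 - 49) = -27*(45 - 49) = -27*(-4) = 108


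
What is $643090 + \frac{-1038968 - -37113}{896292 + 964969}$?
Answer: $\frac{1196957334635}{1861261} \approx 6.4309 \cdot 10^{5}$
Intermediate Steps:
$643090 + \frac{-1038968 - -37113}{896292 + 964969} = 643090 + \frac{-1038968 + \left(-471 + 37584\right)}{1861261} = 643090 + \left(-1038968 + 37113\right) \frac{1}{1861261} = 643090 - \frac{1001855}{1861261} = \frac{1196957334635}{1861261}$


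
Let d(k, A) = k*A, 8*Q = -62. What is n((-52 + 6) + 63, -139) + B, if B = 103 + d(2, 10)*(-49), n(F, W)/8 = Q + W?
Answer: -2051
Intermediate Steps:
Q = -31/4 (Q = (⅛)*(-62) = -31/4 ≈ -7.7500)
d(k, A) = A*k
n(F, W) = -62 + 8*W (n(F, W) = 8*(-31/4 + W) = -62 + 8*W)
B = -877 (B = 103 + (10*2)*(-49) = 103 + 20*(-49) = 103 - 980 = -877)
n((-52 + 6) + 63, -139) + B = (-62 + 8*(-139)) - 877 = (-62 - 1112) - 877 = -1174 - 877 = -2051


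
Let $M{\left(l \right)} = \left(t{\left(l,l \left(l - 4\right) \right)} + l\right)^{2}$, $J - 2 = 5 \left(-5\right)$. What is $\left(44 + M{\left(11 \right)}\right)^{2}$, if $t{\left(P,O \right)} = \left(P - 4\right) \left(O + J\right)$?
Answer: $22911363225$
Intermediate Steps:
$J = -23$ ($J = 2 + 5 \left(-5\right) = 2 - 25 = -23$)
$t{\left(P,O \right)} = \left(-23 + O\right) \left(-4 + P\right)$ ($t{\left(P,O \right)} = \left(P - 4\right) \left(O - 23\right) = \left(-4 + P\right) \left(-23 + O\right) = \left(-23 + O\right) \left(-4 + P\right)$)
$M{\left(l \right)} = \left(92 - 22 l + l^{2} \left(-4 + l\right) - 4 l \left(-4 + l\right)\right)^{2}$ ($M{\left(l \right)} = \left(\left(92 - 23 l - 4 l \left(l - 4\right) + l \left(l - 4\right) l\right) + l\right)^{2} = \left(\left(92 - 23 l - 4 l \left(-4 + l\right) + l \left(-4 + l\right) l\right) + l\right)^{2} = \left(\left(92 - 23 l - 4 l \left(-4 + l\right) + l^{2} \left(-4 + l\right)\right) + l\right)^{2} = \left(\left(92 - 23 l + l^{2} \left(-4 + l\right) - 4 l \left(-4 + l\right)\right) + l\right)^{2} = \left(92 - 22 l + l^{2} \left(-4 + l\right) - 4 l \left(-4 + l\right)\right)^{2}$)
$\left(44 + M{\left(11 \right)}\right)^{2} = \left(44 + \left(92 + 11^{3} - 8 \cdot 11^{2} - 66\right)^{2}\right)^{2} = \left(44 + \left(92 + 1331 - 968 - 66\right)^{2}\right)^{2} = \left(44 + 389^{2}\right)^{2} = \left(44 + 151321\right)^{2} = 151365^{2} = 22911363225$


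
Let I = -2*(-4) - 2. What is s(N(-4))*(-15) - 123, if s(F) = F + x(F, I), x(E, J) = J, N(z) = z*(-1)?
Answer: -273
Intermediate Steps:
I = 6 (I = 8 - 2 = 6)
N(z) = -z
s(F) = 6 + F (s(F) = F + 6 = 6 + F)
s(N(-4))*(-15) - 123 = (6 - 1*(-4))*(-15) - 123 = (6 + 4)*(-15) - 123 = 10*(-15) - 123 = -150 - 123 = -273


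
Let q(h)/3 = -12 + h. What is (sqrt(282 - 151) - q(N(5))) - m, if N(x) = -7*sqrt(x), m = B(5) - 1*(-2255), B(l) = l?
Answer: -2224 + sqrt(131) + 21*sqrt(5) ≈ -2165.6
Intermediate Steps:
m = 2260 (m = 5 - 1*(-2255) = 5 + 2255 = 2260)
q(h) = -36 + 3*h (q(h) = 3*(-12 + h) = -36 + 3*h)
(sqrt(282 - 151) - q(N(5))) - m = (sqrt(282 - 151) - (-36 + 3*(-7*sqrt(5)))) - 1*2260 = (sqrt(131) - (-36 - 21*sqrt(5))) - 2260 = (sqrt(131) + (36 + 21*sqrt(5))) - 2260 = (36 + sqrt(131) + 21*sqrt(5)) - 2260 = -2224 + sqrt(131) + 21*sqrt(5)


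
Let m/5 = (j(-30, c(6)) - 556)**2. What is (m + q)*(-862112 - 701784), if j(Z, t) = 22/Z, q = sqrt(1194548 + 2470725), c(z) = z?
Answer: -109064857487096/45 - 1563896*sqrt(3665273) ≈ -2.4267e+12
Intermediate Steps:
q = sqrt(3665273) ≈ 1914.5
m = 69739201/45 (m = 5*(22/(-30) - 556)**2 = 5*(22*(-1/30) - 556)**2 = 5*(-11/15 - 556)**2 = 5*(-8351/15)**2 = 5*(69739201/225) = 69739201/45 ≈ 1.5498e+6)
(m + q)*(-862112 - 701784) = (69739201/45 + sqrt(3665273))*(-862112 - 701784) = (69739201/45 + sqrt(3665273))*(-1563896) = -109064857487096/45 - 1563896*sqrt(3665273)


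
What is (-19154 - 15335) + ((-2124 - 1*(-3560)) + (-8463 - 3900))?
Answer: -45416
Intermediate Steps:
(-19154 - 15335) + ((-2124 - 1*(-3560)) + (-8463 - 3900)) = -34489 + ((-2124 + 3560) - 12363) = -34489 + (1436 - 12363) = -34489 - 10927 = -45416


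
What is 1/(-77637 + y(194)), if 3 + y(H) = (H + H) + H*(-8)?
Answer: -1/78804 ≈ -1.2690e-5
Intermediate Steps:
y(H) = -3 - 6*H (y(H) = -3 + ((H + H) + H*(-8)) = -3 + (2*H - 8*H) = -3 - 6*H)
1/(-77637 + y(194)) = 1/(-77637 + (-3 - 6*194)) = 1/(-77637 + (-3 - 1164)) = 1/(-77637 - 1167) = 1/(-78804) = -1/78804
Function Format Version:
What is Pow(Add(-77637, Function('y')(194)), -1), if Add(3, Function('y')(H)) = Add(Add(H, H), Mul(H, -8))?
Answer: Rational(-1, 78804) ≈ -1.2690e-5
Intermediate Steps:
Function('y')(H) = Add(-3, Mul(-6, H)) (Function('y')(H) = Add(-3, Add(Add(H, H), Mul(H, -8))) = Add(-3, Add(Mul(2, H), Mul(-8, H))) = Add(-3, Mul(-6, H)))
Pow(Add(-77637, Function('y')(194)), -1) = Pow(Add(-77637, Add(-3, Mul(-6, 194))), -1) = Pow(Add(-77637, Add(-3, -1164)), -1) = Pow(Add(-77637, -1167), -1) = Pow(-78804, -1) = Rational(-1, 78804)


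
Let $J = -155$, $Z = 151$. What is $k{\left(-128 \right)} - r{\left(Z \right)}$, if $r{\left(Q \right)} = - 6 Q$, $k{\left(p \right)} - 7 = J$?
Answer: $758$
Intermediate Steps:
$k{\left(p \right)} = -148$ ($k{\left(p \right)} = 7 - 155 = -148$)
$k{\left(-128 \right)} - r{\left(Z \right)} = -148 - \left(-6\right) 151 = -148 - -906 = -148 + 906 = 758$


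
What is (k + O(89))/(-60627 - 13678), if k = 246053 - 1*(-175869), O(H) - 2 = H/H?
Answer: -12055/2123 ≈ -5.6783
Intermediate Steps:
O(H) = 3 (O(H) = 2 + H/H = 2 + 1 = 3)
k = 421922 (k = 246053 + 175869 = 421922)
(k + O(89))/(-60627 - 13678) = (421922 + 3)/(-60627 - 13678) = 421925/(-74305) = 421925*(-1/74305) = -12055/2123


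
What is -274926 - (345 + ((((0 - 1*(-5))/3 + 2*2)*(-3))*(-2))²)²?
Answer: -2527927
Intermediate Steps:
-274926 - (345 + ((((0 - 1*(-5))/3 + 2*2)*(-3))*(-2))²)² = -274926 - (345 + ((((0 + 5)*(⅓) + 4)*(-3))*(-2))²)² = -274926 - (345 + (((5*(⅓) + 4)*(-3))*(-2))²)² = -274926 - (345 + (((5/3 + 4)*(-3))*(-2))²)² = -274926 - (345 + (((17/3)*(-3))*(-2))²)² = -274926 - (345 + (-17*(-2))²)² = -274926 - (345 + 34²)² = -274926 - (345 + 1156)² = -274926 - 1*1501² = -274926 - 1*2253001 = -274926 - 2253001 = -2527927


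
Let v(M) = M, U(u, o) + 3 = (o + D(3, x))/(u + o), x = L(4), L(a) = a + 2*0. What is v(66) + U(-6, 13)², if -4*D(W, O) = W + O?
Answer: 53265/784 ≈ 67.940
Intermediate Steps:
L(a) = a (L(a) = a + 0 = a)
x = 4
D(W, O) = -O/4 - W/4 (D(W, O) = -(W + O)/4 = -(O + W)/4 = -O/4 - W/4)
U(u, o) = -3 + (-7/4 + o)/(o + u) (U(u, o) = -3 + (o + (-¼*4 - ¼*3))/(u + o) = -3 + (o + (-1 - ¾))/(o + u) = -3 + (o - 7/4)/(o + u) = -3 + (-7/4 + o)/(o + u))
v(66) + U(-6, 13)² = 66 + ((-7/4 - 3*(-6) - 2*13)/(13 - 6))² = 66 + ((-7/4 + 18 - 26)/7)² = 66 + ((⅐)*(-39/4))² = 66 + (-39/28)² = 66 + 1521/784 = 53265/784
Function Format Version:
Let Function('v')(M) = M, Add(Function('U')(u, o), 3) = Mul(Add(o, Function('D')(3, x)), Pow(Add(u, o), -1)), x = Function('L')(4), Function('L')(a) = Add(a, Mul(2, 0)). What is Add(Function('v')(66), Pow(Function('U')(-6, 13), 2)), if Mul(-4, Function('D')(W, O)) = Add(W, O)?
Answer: Rational(53265, 784) ≈ 67.940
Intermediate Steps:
Function('L')(a) = a (Function('L')(a) = Add(a, 0) = a)
x = 4
Function('D')(W, O) = Add(Mul(Rational(-1, 4), O), Mul(Rational(-1, 4), W)) (Function('D')(W, O) = Mul(Rational(-1, 4), Add(W, O)) = Mul(Rational(-1, 4), Add(O, W)) = Add(Mul(Rational(-1, 4), O), Mul(Rational(-1, 4), W)))
Function('U')(u, o) = Add(-3, Mul(Pow(Add(o, u), -1), Add(Rational(-7, 4), o))) (Function('U')(u, o) = Add(-3, Mul(Add(o, Add(Mul(Rational(-1, 4), 4), Mul(Rational(-1, 4), 3))), Pow(Add(u, o), -1))) = Add(-3, Mul(Add(o, Add(-1, Rational(-3, 4))), Pow(Add(o, u), -1))) = Add(-3, Mul(Add(o, Rational(-7, 4)), Pow(Add(o, u), -1))) = Add(-3, Mul(Add(Rational(-7, 4), o), Pow(Add(o, u), -1))) = Add(-3, Mul(Pow(Add(o, u), -1), Add(Rational(-7, 4), o))))
Add(Function('v')(66), Pow(Function('U')(-6, 13), 2)) = Add(66, Pow(Mul(Pow(Add(13, -6), -1), Add(Rational(-7, 4), Mul(-3, -6), Mul(-2, 13))), 2)) = Add(66, Pow(Mul(Pow(7, -1), Add(Rational(-7, 4), 18, -26)), 2)) = Add(66, Pow(Mul(Rational(1, 7), Rational(-39, 4)), 2)) = Add(66, Pow(Rational(-39, 28), 2)) = Add(66, Rational(1521, 784)) = Rational(53265, 784)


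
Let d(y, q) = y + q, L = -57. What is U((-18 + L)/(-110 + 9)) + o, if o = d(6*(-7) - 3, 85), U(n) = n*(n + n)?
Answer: 419290/10201 ≈ 41.103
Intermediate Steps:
d(y, q) = q + y
U(n) = 2*n**2 (U(n) = n*(2*n) = 2*n**2)
o = 40 (o = 85 + (6*(-7) - 3) = 85 + (-42 - 3) = 85 - 45 = 40)
U((-18 + L)/(-110 + 9)) + o = 2*((-18 - 57)/(-110 + 9))**2 + 40 = 2*(-75/(-101))**2 + 40 = 2*(-75*(-1/101))**2 + 40 = 2*(75/101)**2 + 40 = 2*(5625/10201) + 40 = 11250/10201 + 40 = 419290/10201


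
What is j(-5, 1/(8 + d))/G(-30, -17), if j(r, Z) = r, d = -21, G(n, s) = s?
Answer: 5/17 ≈ 0.29412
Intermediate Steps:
j(-5, 1/(8 + d))/G(-30, -17) = -5/(-17) = -5*(-1/17) = 5/17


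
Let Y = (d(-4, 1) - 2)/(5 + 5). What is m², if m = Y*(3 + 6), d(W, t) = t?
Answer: 81/100 ≈ 0.81000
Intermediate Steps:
Y = -⅒ (Y = (1 - 2)/(5 + 5) = -1/10 = -1*⅒ = -⅒ ≈ -0.10000)
m = -9/10 (m = -(3 + 6)/10 = -⅒*9 = -9/10 ≈ -0.90000)
m² = (-9/10)² = 81/100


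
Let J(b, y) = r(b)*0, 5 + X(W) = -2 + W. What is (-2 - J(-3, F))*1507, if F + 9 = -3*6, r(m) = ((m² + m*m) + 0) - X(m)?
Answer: -3014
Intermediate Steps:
X(W) = -7 + W (X(W) = -5 + (-2 + W) = -7 + W)
r(m) = 7 - m + 2*m² (r(m) = ((m² + m*m) + 0) - (-7 + m) = ((m² + m²) + 0) + (7 - m) = (2*m² + 0) + (7 - m) = 2*m² + (7 - m) = 7 - m + 2*m²)
F = -27 (F = -9 - 3*6 = -9 - 18 = -27)
J(b, y) = 0 (J(b, y) = (7 - b + 2*b²)*0 = 0)
(-2 - J(-3, F))*1507 = (-2 - 1*0)*1507 = (-2 + 0)*1507 = -2*1507 = -3014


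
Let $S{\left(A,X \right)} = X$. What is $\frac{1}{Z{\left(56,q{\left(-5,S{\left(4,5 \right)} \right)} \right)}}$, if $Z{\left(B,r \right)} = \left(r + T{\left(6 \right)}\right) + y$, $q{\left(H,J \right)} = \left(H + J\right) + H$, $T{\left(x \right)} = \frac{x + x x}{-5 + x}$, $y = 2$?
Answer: $\frac{1}{39} \approx 0.025641$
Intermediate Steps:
$T{\left(x \right)} = \frac{x + x^{2}}{-5 + x}$
$q{\left(H,J \right)} = J + 2 H$
$Z{\left(B,r \right)} = 44 + r$ ($Z{\left(B,r \right)} = \left(r + \frac{6 \left(1 + 6\right)}{-5 + 6}\right) + 2 = \left(r + 6 \cdot 1^{-1} \cdot 7\right) + 2 = \left(r + 6 \cdot 1 \cdot 7\right) + 2 = \left(r + 42\right) + 2 = \left(42 + r\right) + 2 = 44 + r$)
$\frac{1}{Z{\left(56,q{\left(-5,S{\left(4,5 \right)} \right)} \right)}} = \frac{1}{44 + \left(5 + 2 \left(-5\right)\right)} = \frac{1}{44 + \left(5 - 10\right)} = \frac{1}{44 - 5} = \frac{1}{39}$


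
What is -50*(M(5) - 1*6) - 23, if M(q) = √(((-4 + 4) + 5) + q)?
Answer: 277 - 50*√10 ≈ 118.89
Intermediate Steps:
M(q) = √(5 + q) (M(q) = √((0 + 5) + q) = √(5 + q))
-50*(M(5) - 1*6) - 23 = -50*(√(5 + 5) - 1*6) - 23 = -50*(√10 - 6) - 23 = -50*(-6 + √10) - 23 = (300 - 50*√10) - 23 = 277 - 50*√10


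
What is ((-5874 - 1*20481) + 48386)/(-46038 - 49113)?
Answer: -22031/95151 ≈ -0.23154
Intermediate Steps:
((-5874 - 1*20481) + 48386)/(-46038 - 49113) = ((-5874 - 20481) + 48386)/(-95151) = (-26355 + 48386)*(-1/95151) = 22031*(-1/95151) = -22031/95151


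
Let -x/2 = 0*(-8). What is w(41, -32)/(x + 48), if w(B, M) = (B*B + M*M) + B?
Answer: 1373/24 ≈ 57.208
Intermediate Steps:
x = 0 (x = -0*(-8) = -2*0 = 0)
w(B, M) = B + B**2 + M**2 (w(B, M) = (B**2 + M**2) + B = B + B**2 + M**2)
w(41, -32)/(x + 48) = (41 + 41**2 + (-32)**2)/(0 + 48) = (41 + 1681 + 1024)/48 = (1/48)*2746 = 1373/24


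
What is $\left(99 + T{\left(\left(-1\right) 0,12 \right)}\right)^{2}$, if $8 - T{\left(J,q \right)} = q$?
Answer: $9025$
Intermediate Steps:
$T{\left(J,q \right)} = 8 - q$
$\left(99 + T{\left(\left(-1\right) 0,12 \right)}\right)^{2} = \left(99 + \left(8 - 12\right)\right)^{2} = \left(99 - 4\right)^{2} = 95^{2} = 9025$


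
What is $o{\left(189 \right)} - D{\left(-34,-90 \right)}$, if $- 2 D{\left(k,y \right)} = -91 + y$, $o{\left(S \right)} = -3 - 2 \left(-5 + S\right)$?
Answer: $- \frac{923}{2} \approx -461.5$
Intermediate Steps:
$o{\left(S \right)} = 7 - 2 S$ ($o{\left(S \right)} = -3 - \left(-10 + 2 S\right) = 7 - 2 S$)
$D{\left(k,y \right)} = \frac{91}{2} - \frac{y}{2}$ ($D{\left(k,y \right)} = - \frac{-91 + y}{2} = \frac{91}{2} - \frac{y}{2}$)
$o{\left(189 \right)} - D{\left(-34,-90 \right)} = \left(7 - 378\right) - \left(\frac{91}{2} - -45\right) = \left(7 - 378\right) - \left(\frac{91}{2} + 45\right) = -371 - \frac{181}{2} = - \frac{923}{2}$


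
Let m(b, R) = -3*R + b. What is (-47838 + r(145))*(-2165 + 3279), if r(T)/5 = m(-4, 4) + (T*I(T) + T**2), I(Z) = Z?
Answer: 180837848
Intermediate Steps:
m(b, R) = b - 3*R
r(T) = -80 + 10*T**2 (r(T) = 5*((-4 - 3*4) + (T*T + T**2)) = 5*((-4 - 12) + (T**2 + T**2)) = 5*(-16 + 2*T**2) = -80 + 10*T**2)
(-47838 + r(145))*(-2165 + 3279) = (-47838 + (-80 + 10*145**2))*(-2165 + 3279) = (-47838 + (-80 + 10*21025))*1114 = (-47838 + (-80 + 210250))*1114 = (-47838 + 210170)*1114 = 162332*1114 = 180837848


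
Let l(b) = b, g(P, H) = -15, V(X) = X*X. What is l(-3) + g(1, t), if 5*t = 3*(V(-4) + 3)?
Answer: -18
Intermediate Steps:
V(X) = X²
t = 57/5 (t = (3*((-4)² + 3))/5 = (3*(16 + 3))/5 = (3*19)/5 = (⅕)*57 = 57/5 ≈ 11.400)
l(-3) + g(1, t) = -3 - 15 = -18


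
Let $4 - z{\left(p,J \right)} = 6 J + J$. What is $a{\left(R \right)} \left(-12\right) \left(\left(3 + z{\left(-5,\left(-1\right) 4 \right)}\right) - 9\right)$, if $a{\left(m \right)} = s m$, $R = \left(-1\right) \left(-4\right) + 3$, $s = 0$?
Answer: $0$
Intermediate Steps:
$R = 7$ ($R = 4 + 3 = 7$)
$a{\left(m \right)} = 0$ ($a{\left(m \right)} = 0 m = 0$)
$z{\left(p,J \right)} = 4 - 7 J$ ($z{\left(p,J \right)} = 4 - \left(6 J + J\right) = 4 - 7 J$)
$a{\left(R \right)} \left(-12\right) \left(\left(3 + z{\left(-5,\left(-1\right) 4 \right)}\right) - 9\right) = 0 \left(-12\right) \left(\left(3 - \left(-4 + 7 \left(\left(-1\right) 4\right)\right)\right) - 9\right) = 0 \left(\left(3 + \left(4 - -28\right)\right) - 9\right) = 0 \left(\left(3 + \left(4 + 28\right)\right) - 9\right) = 0 \left(\left(3 + 32\right) - 9\right) = 0 \left(35 - 9\right) = 0 \cdot 26 = 0$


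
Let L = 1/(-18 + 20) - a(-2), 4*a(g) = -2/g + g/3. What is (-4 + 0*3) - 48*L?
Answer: -24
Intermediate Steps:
a(g) = -1/(2*g) + g/12 (a(g) = (-2/g + g/3)/4 = -1/(2*g) + g/12)
L = 5/12 (L = 1/(-18 + 20) - (-6 + (-2)²)/(12*(-2)) = 1/2 - (-1)*(-6 + 4)/(12*2) = ½ - (-1)*(-2)/(12*2) = ½ - 1*1/12 = ½ - 1/12 = 5/12 ≈ 0.41667)
(-4 + 0*3) - 48*L = (-4 + 0*3) - 48*5/12 = (-4 + 0) - 20 = -4 - 20 = -24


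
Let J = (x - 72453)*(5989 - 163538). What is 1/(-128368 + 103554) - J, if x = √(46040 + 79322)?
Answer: -283249271453359/24814 + 157549*√125362 ≈ -1.1359e+10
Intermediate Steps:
x = √125362 ≈ 354.06
J = 11414897697 - 157549*√125362 (J = (√125362 - 72453)*(5989 - 163538) = (-72453 + √125362)*(-157549) = 11414897697 - 157549*√125362 ≈ 1.1359e+10)
1/(-128368 + 103554) - J = 1/(-128368 + 103554) - (11414897697 - 157549*√125362) = 1/(-24814) + (-11414897697 + 157549*√125362) = -1/24814 + (-11414897697 + 157549*√125362) = -283249271453359/24814 + 157549*√125362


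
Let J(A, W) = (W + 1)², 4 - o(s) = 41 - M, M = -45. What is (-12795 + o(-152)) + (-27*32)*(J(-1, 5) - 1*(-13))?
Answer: -55213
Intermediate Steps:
o(s) = -82 (o(s) = 4 - (41 - 1*(-45)) = 4 - (41 + 45) = 4 - 1*86 = 4 - 86 = -82)
J(A, W) = (1 + W)²
(-12795 + o(-152)) + (-27*32)*(J(-1, 5) - 1*(-13)) = (-12795 - 82) + (-27*32)*((1 + 5)² - 1*(-13)) = -12877 - 864*(6² + 13) = -12877 - 864*(36 + 13) = -12877 - 864*49 = -12877 - 42336 = -55213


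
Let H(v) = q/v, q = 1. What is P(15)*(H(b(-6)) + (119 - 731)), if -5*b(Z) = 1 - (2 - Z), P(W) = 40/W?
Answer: -34232/21 ≈ -1630.1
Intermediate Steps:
b(Z) = ⅕ - Z/5 (b(Z) = -(1 - (2 - Z))/5 = -(1 + (-2 + Z))/5 = -(-1 + Z)/5 = ⅕ - Z/5)
H(v) = 1/v
P(15)*(H(b(-6)) + (119 - 731)) = (40/15)*(1/(⅕ - ⅕*(-6)) + (119 - 731)) = (40*(1/15))*(1/(⅕ + 6/5) - 612) = 8*(1/(7/5) - 612)/3 = 8*(5/7 - 612)/3 = (8/3)*(-4279/7) = -34232/21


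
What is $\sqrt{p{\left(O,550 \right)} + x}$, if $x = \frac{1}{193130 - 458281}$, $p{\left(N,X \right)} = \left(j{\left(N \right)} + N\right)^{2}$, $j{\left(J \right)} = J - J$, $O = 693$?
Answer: $\frac{\sqrt{33763931302362298}}{265151} \approx 693.0$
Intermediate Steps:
$j{\left(J \right)} = 0$
$p{\left(N,X \right)} = N^{2}$ ($p{\left(N,X \right)} = \left(0 + N\right)^{2} = N^{2}$)
$x = - \frac{1}{265151}$ ($x = \frac{1}{-265151} = - \frac{1}{265151} \approx -3.7714 \cdot 10^{-6}$)
$\sqrt{p{\left(O,550 \right)} + x} = \sqrt{693^{2} - \frac{1}{265151}} = \sqrt{480249 - \frac{1}{265151}} = \sqrt{\frac{127338502598}{265151}} = \frac{\sqrt{33763931302362298}}{265151}$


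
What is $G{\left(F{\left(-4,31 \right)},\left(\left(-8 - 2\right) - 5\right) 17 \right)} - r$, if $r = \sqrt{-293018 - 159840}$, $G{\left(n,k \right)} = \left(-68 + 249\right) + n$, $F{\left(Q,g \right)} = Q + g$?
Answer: $208 - 7 i \sqrt{9242} \approx 208.0 - 672.95 i$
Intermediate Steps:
$G{\left(n,k \right)} = 181 + n$
$r = 7 i \sqrt{9242}$ ($r = \sqrt{-293018 - 159840} = \sqrt{-452858} = 7 i \sqrt{9242} \approx 672.95 i$)
$G{\left(F{\left(-4,31 \right)},\left(\left(-8 - 2\right) - 5\right) 17 \right)} - r = \left(181 + \left(-4 + 31\right)\right) - 7 i \sqrt{9242} = \left(181 + 27\right) - 7 i \sqrt{9242} = 208 - 7 i \sqrt{9242}$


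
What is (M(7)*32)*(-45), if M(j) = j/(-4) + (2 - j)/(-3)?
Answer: 120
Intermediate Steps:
M(j) = -⅔ + j/12 (M(j) = j*(-¼) + (2 - j)*(-⅓) = -j/4 + (-⅔ + j/3) = -⅔ + j/12)
(M(7)*32)*(-45) = ((-⅔ + (1/12)*7)*32)*(-45) = ((-⅔ + 7/12)*32)*(-45) = -1/12*32*(-45) = -8/3*(-45) = 120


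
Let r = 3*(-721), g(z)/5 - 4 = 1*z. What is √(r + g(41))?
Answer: I*√1938 ≈ 44.023*I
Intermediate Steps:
g(z) = 20 + 5*z (g(z) = 20 + 5*(1*z) = 20 + 5*z)
r = -2163
√(r + g(41)) = √(-2163 + (20 + 5*41)) = √(-2163 + (20 + 205)) = √(-2163 + 225) = √(-1938) = I*√1938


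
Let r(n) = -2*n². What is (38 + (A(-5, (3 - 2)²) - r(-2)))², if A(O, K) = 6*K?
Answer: 2704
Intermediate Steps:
(38 + (A(-5, (3 - 2)²) - r(-2)))² = (38 + (6*(3 - 2)² - (-2)*(-2)²))² = (38 + (6*1² - (-2)*4))² = (38 + (6*1 - 1*(-8)))² = (38 + (6 + 8))² = (38 + 14)² = 52² = 2704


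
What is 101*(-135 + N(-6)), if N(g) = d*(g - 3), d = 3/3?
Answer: -14544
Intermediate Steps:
d = 1 (d = 3*(⅓) = 1)
N(g) = -3 + g (N(g) = 1*(g - 3) = 1*(-3 + g) = -3 + g)
101*(-135 + N(-6)) = 101*(-135 + (-3 - 6)) = 101*(-135 - 9) = 101*(-144) = -14544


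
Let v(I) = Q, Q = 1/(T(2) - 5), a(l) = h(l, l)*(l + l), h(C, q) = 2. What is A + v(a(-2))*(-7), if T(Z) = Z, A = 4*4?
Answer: 55/3 ≈ 18.333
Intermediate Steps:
A = 16
a(l) = 4*l (a(l) = 2*(l + l) = 2*(2*l) = 4*l)
Q = -1/3 (Q = 1/(2 - 5) = 1/(-3) = -1/3 ≈ -0.33333)
v(I) = -1/3
A + v(a(-2))*(-7) = 16 - 1/3*(-7) = 16 + 7/3 = 55/3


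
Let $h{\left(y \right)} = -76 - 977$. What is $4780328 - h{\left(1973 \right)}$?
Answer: $4781381$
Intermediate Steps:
$h{\left(y \right)} = -1053$
$4780328 - h{\left(1973 \right)} = 4780328 - -1053 = 4780328 + 1053 = 4781381$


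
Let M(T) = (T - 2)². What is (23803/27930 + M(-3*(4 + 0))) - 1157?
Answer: -26816927/27930 ≈ -960.15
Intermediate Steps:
M(T) = (-2 + T)²
(23803/27930 + M(-3*(4 + 0))) - 1157 = (23803/27930 + (-2 - 3*(4 + 0))²) - 1157 = (23803*(1/27930) + (-2 - 3*4)²) - 1157 = (23803/27930 + (-2 - 12)²) - 1157 = (23803/27930 + (-14)²) - 1157 = (23803/27930 + 196) - 1157 = 5498083/27930 - 1157 = -26816927/27930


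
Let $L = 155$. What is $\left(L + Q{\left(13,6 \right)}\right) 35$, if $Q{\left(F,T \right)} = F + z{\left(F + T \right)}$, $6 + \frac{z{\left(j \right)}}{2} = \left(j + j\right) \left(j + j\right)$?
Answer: $106540$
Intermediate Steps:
$z{\left(j \right)} = -12 + 8 j^{2}$ ($z{\left(j \right)} = -12 + 2 \left(j + j\right) \left(j + j\right) = -12 + 2 \cdot 2 j 2 j = -12 + 2 \cdot 4 j^{2} = -12 + 8 j^{2}$)
$Q{\left(F,T \right)} = -12 + F + 8 \left(F + T\right)^{2}$ ($Q{\left(F,T \right)} = F + \left(-12 + 8 \left(F + T\right)^{2}\right) = -12 + F + 8 \left(F + T\right)^{2}$)
$\left(L + Q{\left(13,6 \right)}\right) 35 = \left(155 + \left(-12 + 13 + 8 \left(13 + 6\right)^{2}\right)\right) 35 = \left(155 + \left(-12 + 13 + 8 \cdot 19^{2}\right)\right) 35 = \left(155 + \left(-12 + 13 + 8 \cdot 361\right)\right) 35 = \left(155 + \left(-12 + 13 + 2888\right)\right) 35 = \left(155 + 2889\right) 35 = 3044 \cdot 35 = 106540$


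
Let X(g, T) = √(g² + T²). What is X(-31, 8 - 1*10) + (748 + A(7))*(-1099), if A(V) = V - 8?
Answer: -820953 + √965 ≈ -8.2092e+5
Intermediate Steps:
A(V) = -8 + V
X(g, T) = √(T² + g²)
X(-31, 8 - 1*10) + (748 + A(7))*(-1099) = √((8 - 1*10)² + (-31)²) + (748 + (-8 + 7))*(-1099) = √((8 - 10)² + 961) + (748 - 1)*(-1099) = √((-2)² + 961) + 747*(-1099) = √(4 + 961) - 820953 = √965 - 820953 = -820953 + √965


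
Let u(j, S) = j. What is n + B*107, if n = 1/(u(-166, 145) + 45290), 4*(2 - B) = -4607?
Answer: 2785307103/22562 ≈ 1.2345e+5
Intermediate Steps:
B = 4615/4 (B = 2 - 1/4*(-4607) = 2 + 4607/4 = 4615/4 ≈ 1153.8)
n = 1/45124 (n = 1/(-166 + 45290) = 1/45124 ≈ 2.2161e-5)
n + B*107 = 1/45124 + (4615/4)*107 = 1/45124 + 493805/4 = 2785307103/22562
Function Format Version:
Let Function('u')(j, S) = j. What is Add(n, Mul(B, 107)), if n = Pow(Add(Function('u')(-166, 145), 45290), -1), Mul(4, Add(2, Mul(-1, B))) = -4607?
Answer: Rational(2785307103, 22562) ≈ 1.2345e+5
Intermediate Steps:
B = Rational(4615, 4) (B = Add(2, Mul(Rational(-1, 4), -4607)) = Add(2, Rational(4607, 4)) = Rational(4615, 4) ≈ 1153.8)
n = Rational(1, 45124) (n = Pow(Add(-166, 45290), -1) = Pow(45124, -1) = Rational(1, 45124) ≈ 2.2161e-5)
Add(n, Mul(B, 107)) = Add(Rational(1, 45124), Mul(Rational(4615, 4), 107)) = Add(Rational(1, 45124), Rational(493805, 4)) = Rational(2785307103, 22562)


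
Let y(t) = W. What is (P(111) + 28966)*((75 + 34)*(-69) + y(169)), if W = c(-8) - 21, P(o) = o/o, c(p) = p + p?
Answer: -218932586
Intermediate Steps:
c(p) = 2*p
P(o) = 1
W = -37 (W = 2*(-8) - 21 = -16 - 21 = -37)
y(t) = -37
(P(111) + 28966)*((75 + 34)*(-69) + y(169)) = (1 + 28966)*((75 + 34)*(-69) - 37) = 28967*(109*(-69) - 37) = 28967*(-7521 - 37) = 28967*(-7558) = -218932586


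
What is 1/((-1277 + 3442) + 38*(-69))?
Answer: -1/457 ≈ -0.0021882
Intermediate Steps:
1/((-1277 + 3442) + 38*(-69)) = 1/(2165 - 2622) = 1/(-457) = -1/457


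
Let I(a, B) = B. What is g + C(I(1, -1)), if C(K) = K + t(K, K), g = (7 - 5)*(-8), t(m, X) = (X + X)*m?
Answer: -15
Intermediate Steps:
t(m, X) = 2*X*m (t(m, X) = (2*X)*m = 2*X*m)
g = -16 (g = 2*(-8) = -16)
C(K) = K + 2*K² (C(K) = K + 2*K*K = K + 2*K²)
g + C(I(1, -1)) = -16 - (1 + 2*(-1)) = -16 - (1 - 2) = -16 - 1*(-1) = -16 + 1 = -15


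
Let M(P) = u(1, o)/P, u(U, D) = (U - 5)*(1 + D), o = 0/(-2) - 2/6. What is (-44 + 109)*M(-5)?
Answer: 104/3 ≈ 34.667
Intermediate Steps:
o = -⅓ (o = 0*(-½) - 2*⅙ = 0 - ⅓ = -⅓ ≈ -0.33333)
u(U, D) = (1 + D)*(-5 + U) (u(U, D) = (-5 + U)*(1 + D) = (1 + D)*(-5 + U))
M(P) = -8/(3*P) (M(P) = (-5 + 1 - 5*(-⅓) - ⅓*1)/P = (-5 + 1 + 5/3 - ⅓)/P = -8/(3*P))
(-44 + 109)*M(-5) = (-44 + 109)*(-8/3/(-5)) = 65*(-8/3*(-⅕)) = 65*(8/15) = 104/3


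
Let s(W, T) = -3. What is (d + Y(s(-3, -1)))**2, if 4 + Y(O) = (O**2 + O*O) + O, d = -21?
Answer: 100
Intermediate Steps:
Y(O) = -4 + O + 2*O**2 (Y(O) = -4 + ((O**2 + O*O) + O) = -4 + ((O**2 + O**2) + O) = -4 + (2*O**2 + O) = -4 + (O + 2*O**2) = -4 + O + 2*O**2)
(d + Y(s(-3, -1)))**2 = (-21 + (-4 - 3 + 2*(-3)**2))**2 = (-21 + (-4 - 3 + 2*9))**2 = (-21 + (-4 - 3 + 18))**2 = (-21 + 11)**2 = (-10)**2 = 100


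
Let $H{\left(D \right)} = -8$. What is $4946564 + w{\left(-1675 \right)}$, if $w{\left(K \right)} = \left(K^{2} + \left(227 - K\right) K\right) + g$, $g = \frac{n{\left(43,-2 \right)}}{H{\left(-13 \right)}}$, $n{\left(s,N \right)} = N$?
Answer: $\frac{18265357}{4} \approx 4.5663 \cdot 10^{6}$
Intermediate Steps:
$g = \frac{1}{4}$ ($g = - \frac{2}{-8} = \left(-2\right) \left(- \frac{1}{8}\right) = \frac{1}{4} \approx 0.25$)
$w{\left(K \right)} = \frac{1}{4} + K^{2} + K \left(227 - K\right)$ ($w{\left(K \right)} = \left(K^{2} + \left(227 - K\right) K\right) + \frac{1}{4} = \left(K^{2} + K \left(227 - K\right)\right) + \frac{1}{4} = \frac{1}{4} + K^{2} + K \left(227 - K\right)$)
$4946564 + w{\left(-1675 \right)} = 4946564 + \left(\frac{1}{4} + 227 \left(-1675\right)\right) = 4946564 + \left(\frac{1}{4} - 380225\right) = 4946564 - \frac{1520899}{4} = \frac{18265357}{4}$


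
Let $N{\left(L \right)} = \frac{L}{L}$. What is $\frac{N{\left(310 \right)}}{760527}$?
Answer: $\frac{1}{760527} \approx 1.3149 \cdot 10^{-6}$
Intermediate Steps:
$N{\left(L \right)} = 1$
$\frac{N{\left(310 \right)}}{760527} = 1 \cdot \frac{1}{760527} = \frac{1}{760527}$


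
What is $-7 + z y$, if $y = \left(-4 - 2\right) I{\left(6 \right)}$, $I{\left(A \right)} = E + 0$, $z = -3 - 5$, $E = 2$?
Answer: $89$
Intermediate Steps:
$z = -8$ ($z = -3 - 5 = -8$)
$I{\left(A \right)} = 2$ ($I{\left(A \right)} = 2 + 0 = 2$)
$y = -12$ ($y = \left(-4 - 2\right) 2 = \left(-6\right) 2 = -12$)
$-7 + z y = -7 - -96 = -7 + 96 = 89$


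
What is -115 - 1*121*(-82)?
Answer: 9807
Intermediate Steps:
-115 - 1*121*(-82) = -115 - 121*(-82) = -115 + 9922 = 9807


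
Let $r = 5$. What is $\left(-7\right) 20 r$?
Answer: $-700$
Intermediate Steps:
$\left(-7\right) 20 r = \left(-7\right) 20 \cdot 5 = \left(-140\right) 5 = -700$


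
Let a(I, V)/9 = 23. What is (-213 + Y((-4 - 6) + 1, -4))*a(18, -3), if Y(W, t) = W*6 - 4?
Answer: -56097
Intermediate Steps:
a(I, V) = 207 (a(I, V) = 9*23 = 207)
Y(W, t) = -4 + 6*W (Y(W, t) = 6*W - 4 = -4 + 6*W)
(-213 + Y((-4 - 6) + 1, -4))*a(18, -3) = (-213 + (-4 + 6*((-4 - 6) + 1)))*207 = (-213 + (-4 + 6*(-10 + 1)))*207 = (-213 + (-4 + 6*(-9)))*207 = (-213 + (-4 - 54))*207 = (-213 - 58)*207 = -271*207 = -56097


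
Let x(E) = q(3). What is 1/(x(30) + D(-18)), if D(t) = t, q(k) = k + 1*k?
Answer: -1/12 ≈ -0.083333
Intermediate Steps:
q(k) = 2*k (q(k) = k + k = 2*k)
x(E) = 6 (x(E) = 2*3 = 6)
1/(x(30) + D(-18)) = 1/(6 - 18) = 1/(-12) = -1/12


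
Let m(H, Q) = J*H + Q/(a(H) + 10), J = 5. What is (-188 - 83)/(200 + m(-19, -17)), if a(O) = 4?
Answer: -3794/1453 ≈ -2.6111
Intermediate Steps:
m(H, Q) = 5*H + Q/14 (m(H, Q) = 5*H + Q/(4 + 10) = 5*H + Q/14)
(-188 - 83)/(200 + m(-19, -17)) = (-188 - 83)/(200 + (5*(-19) + (1/14)*(-17))) = -271/(200 + (-95 - 17/14)) = -271/(200 - 1347/14) = -271/1453/14 = -271*14/1453 = -3794/1453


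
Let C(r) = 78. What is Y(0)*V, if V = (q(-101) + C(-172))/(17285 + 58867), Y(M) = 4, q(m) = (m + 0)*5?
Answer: -427/19038 ≈ -0.022429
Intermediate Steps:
q(m) = 5*m (q(m) = m*5 = 5*m)
V = -427/76152 (V = (5*(-101) + 78)/(17285 + 58867) = (-505 + 78)/76152 = -427*1/76152 = -427/76152 ≈ -0.0056072)
Y(0)*V = 4*(-427/76152) = -427/19038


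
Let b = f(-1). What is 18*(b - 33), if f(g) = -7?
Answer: -720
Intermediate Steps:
b = -7
18*(b - 33) = 18*(-7 - 33) = 18*(-40) = -720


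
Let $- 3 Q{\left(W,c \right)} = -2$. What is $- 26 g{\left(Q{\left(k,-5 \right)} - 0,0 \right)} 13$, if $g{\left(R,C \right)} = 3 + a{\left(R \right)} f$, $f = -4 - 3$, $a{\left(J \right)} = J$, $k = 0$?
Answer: $\frac{1690}{3} \approx 563.33$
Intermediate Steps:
$Q{\left(W,c \right)} = \frac{2}{3}$ ($Q{\left(W,c \right)} = \left(- \frac{1}{3}\right) \left(-2\right) = \frac{2}{3}$)
$f = -7$ ($f = -4 - 3 = -7$)
$g{\left(R,C \right)} = 3 - 7 R$ ($g{\left(R,C \right)} = 3 + R \left(-7\right) = 3 - 7 R$)
$- 26 g{\left(Q{\left(k,-5 \right)} - 0,0 \right)} 13 = - 26 \left(3 - 7 \left(\frac{2}{3} - 0\right)\right) 13 = - 26 \left(3 - 7 \left(\frac{2}{3} + 0\right)\right) 13 = - 26 \left(3 - \frac{14}{3}\right) 13 = \left(-26\right) \left(- \frac{5}{3}\right) 13 = \frac{130}{3} \cdot 13 = \frac{1690}{3}$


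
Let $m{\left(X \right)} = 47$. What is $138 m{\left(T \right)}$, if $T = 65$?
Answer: $6486$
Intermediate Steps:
$138 m{\left(T \right)} = 138 \cdot 47 = 6486$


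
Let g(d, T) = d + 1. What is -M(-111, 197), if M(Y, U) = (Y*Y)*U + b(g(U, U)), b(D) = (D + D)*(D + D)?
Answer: -2584053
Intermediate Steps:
g(d, T) = 1 + d
b(D) = 4*D² (b(D) = (2*D)*(2*D) = 4*D²)
M(Y, U) = 4*(1 + U)² + U*Y² (M(Y, U) = (Y*Y)*U + 4*(1 + U)² = Y²*U + 4*(1 + U)² = U*Y² + 4*(1 + U)² = 4*(1 + U)² + U*Y²)
-M(-111, 197) = -(4*(1 + 197)² + 197*(-111)²) = -(4*198² + 197*12321) = -(4*39204 + 2427237) = -(156816 + 2427237) = -1*2584053 = -2584053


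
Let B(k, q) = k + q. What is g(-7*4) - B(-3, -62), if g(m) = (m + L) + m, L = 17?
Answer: 26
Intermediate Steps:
g(m) = 17 + 2*m (g(m) = (m + 17) + m = (17 + m) + m = 17 + 2*m)
g(-7*4) - B(-3, -62) = (17 + 2*(-7*4)) - (-3 - 62) = (17 + 2*(-28)) - 1*(-65) = (17 - 56) + 65 = -39 + 65 = 26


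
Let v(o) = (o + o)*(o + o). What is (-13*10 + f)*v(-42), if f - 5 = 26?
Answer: -698544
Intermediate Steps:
f = 31 (f = 5 + 26 = 31)
v(o) = 4*o**2 (v(o) = (2*o)*(2*o) = 4*o**2)
(-13*10 + f)*v(-42) = (-13*10 + 31)*(4*(-42)**2) = (-130 + 31)*(4*1764) = -99*7056 = -698544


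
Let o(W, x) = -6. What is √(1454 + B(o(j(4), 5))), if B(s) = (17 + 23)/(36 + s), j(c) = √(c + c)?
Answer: √13098/3 ≈ 38.149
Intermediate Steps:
j(c) = √2*√c (j(c) = √(2*c) = √2*√c)
B(s) = 40/(36 + s)
√(1454 + B(o(j(4), 5))) = √(1454 + 40/(36 - 6)) = √(1454 + 40/30) = √(1454 + 40*(1/30)) = √(1454 + 4/3) = √(4366/3) = √13098/3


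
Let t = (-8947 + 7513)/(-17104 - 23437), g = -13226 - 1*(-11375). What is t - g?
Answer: 75042825/40541 ≈ 1851.0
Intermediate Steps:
g = -1851 (g = -13226 + 11375 = -1851)
t = 1434/40541 (t = -1434/(-40541) = -1434*(-1/40541) = 1434/40541 ≈ 0.035372)
t - g = 1434/40541 - 1*(-1851) = 1434/40541 + 1851 = 75042825/40541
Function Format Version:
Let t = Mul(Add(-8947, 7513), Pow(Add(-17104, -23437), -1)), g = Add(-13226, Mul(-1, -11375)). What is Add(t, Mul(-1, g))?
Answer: Rational(75042825, 40541) ≈ 1851.0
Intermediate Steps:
g = -1851 (g = Add(-13226, 11375) = -1851)
t = Rational(1434, 40541) (t = Mul(-1434, Pow(-40541, -1)) = Mul(-1434, Rational(-1, 40541)) = Rational(1434, 40541) ≈ 0.035372)
Add(t, Mul(-1, g)) = Add(Rational(1434, 40541), Mul(-1, -1851)) = Add(Rational(1434, 40541), 1851) = Rational(75042825, 40541)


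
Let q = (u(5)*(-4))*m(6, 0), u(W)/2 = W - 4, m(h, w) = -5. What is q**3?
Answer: 64000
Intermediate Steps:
u(W) = -8 + 2*W (u(W) = 2*(W - 4) = 2*(-4 + W) = -8 + 2*W)
q = 40 (q = ((-8 + 2*5)*(-4))*(-5) = ((-8 + 10)*(-4))*(-5) = (2*(-4))*(-5) = -8*(-5) = 40)
q**3 = 40**3 = 64000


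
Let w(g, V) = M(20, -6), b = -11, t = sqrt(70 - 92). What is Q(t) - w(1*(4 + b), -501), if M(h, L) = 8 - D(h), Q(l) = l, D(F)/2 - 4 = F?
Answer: 40 + I*sqrt(22) ≈ 40.0 + 4.6904*I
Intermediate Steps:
t = I*sqrt(22) (t = sqrt(-22) = I*sqrt(22) ≈ 4.6904*I)
D(F) = 8 + 2*F
M(h, L) = -2*h (M(h, L) = 8 - (8 + 2*h) = 8 + (-8 - 2*h) = -2*h)
w(g, V) = -40 (w(g, V) = -2*20 = -40)
Q(t) - w(1*(4 + b), -501) = I*sqrt(22) - 1*(-40) = I*sqrt(22) + 40 = 40 + I*sqrt(22)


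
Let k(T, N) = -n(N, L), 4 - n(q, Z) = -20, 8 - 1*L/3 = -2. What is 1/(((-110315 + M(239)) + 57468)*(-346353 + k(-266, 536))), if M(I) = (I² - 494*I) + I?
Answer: 1/39332147481 ≈ 2.5424e-11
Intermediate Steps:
L = 30 (L = 24 - 3*(-2) = 24 + 6 = 30)
n(q, Z) = 24 (n(q, Z) = 4 - 1*(-20) = 4 + 20 = 24)
M(I) = I² - 493*I
k(T, N) = -24 (k(T, N) = -1*24 = -24)
1/(((-110315 + M(239)) + 57468)*(-346353 + k(-266, 536))) = 1/(((-110315 + 239*(-493 + 239)) + 57468)*(-346353 - 24)) = 1/(((-110315 + 239*(-254)) + 57468)*(-346377)) = 1/(((-110315 - 60706) + 57468)*(-346377)) = 1/((-171021 + 57468)*(-346377)) = 1/(-113553*(-346377)) = 1/39332147481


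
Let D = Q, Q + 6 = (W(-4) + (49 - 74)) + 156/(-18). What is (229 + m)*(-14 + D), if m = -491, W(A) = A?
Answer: 45326/3 ≈ 15109.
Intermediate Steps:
Q = -131/3 (Q = -6 + ((-4 + (49 - 74)) + 156/(-18)) = -6 + ((-4 - 25) + 156*(-1/18)) = -6 + (-29 - 26/3) = -6 - 113/3 = -131/3 ≈ -43.667)
D = -131/3 ≈ -43.667
(229 + m)*(-14 + D) = (229 - 491)*(-14 - 131/3) = -262*(-173/3) = 45326/3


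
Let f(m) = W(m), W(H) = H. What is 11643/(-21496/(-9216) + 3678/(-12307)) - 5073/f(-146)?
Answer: 24246563115261/4209450538 ≈ 5760.0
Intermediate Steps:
f(m) = m
11643/(-21496/(-9216) + 3678/(-12307)) - 5073/f(-146) = 11643/(-21496/(-9216) + 3678/(-12307)) - 5073/(-146) = 11643/(-21496*(-1/9216) + 3678*(-1/12307)) - 5073*(-1/146) = 11643/(2687/1152 - 3678/12307) + 5073/146 = 11643/(28831853/14177664) + 5073/146 = 11643*(14177664/28831853) + 5073/146 = 165070541952/28831853 + 5073/146 = 24246563115261/4209450538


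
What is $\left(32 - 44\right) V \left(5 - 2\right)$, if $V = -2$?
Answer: $72$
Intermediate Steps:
$\left(32 - 44\right) V \left(5 - 2\right) = \left(32 - 44\right) \left(- 2 \left(5 - 2\right)\right) = - 12 \left(\left(-2\right) 3\right) = \left(-12\right) \left(-6\right) = 72$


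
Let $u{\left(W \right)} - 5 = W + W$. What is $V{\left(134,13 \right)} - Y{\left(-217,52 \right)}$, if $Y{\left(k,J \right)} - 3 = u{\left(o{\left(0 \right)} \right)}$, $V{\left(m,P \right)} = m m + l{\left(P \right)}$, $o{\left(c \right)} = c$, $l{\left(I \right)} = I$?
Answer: $17961$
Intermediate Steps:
$V{\left(m,P \right)} = P + m^{2}$ ($V{\left(m,P \right)} = m m + P = m^{2} + P = P + m^{2}$)
$u{\left(W \right)} = 5 + 2 W$ ($u{\left(W \right)} = 5 + \left(W + W\right) = 5 + 2 W$)
$Y{\left(k,J \right)} = 8$ ($Y{\left(k,J \right)} = 3 + \left(5 + 2 \cdot 0\right) = 3 + \left(5 + 0\right) = 3 + 5 = 8$)
$V{\left(134,13 \right)} - Y{\left(-217,52 \right)} = \left(13 + 134^{2}\right) - 8 = \left(13 + 17956\right) - 8 = 17969 - 8 = 17961$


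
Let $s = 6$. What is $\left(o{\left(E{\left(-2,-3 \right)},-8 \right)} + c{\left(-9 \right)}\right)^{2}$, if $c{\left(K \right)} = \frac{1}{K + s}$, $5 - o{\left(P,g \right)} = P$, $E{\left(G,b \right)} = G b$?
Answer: $\frac{16}{9} \approx 1.7778$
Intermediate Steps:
$o{\left(P,g \right)} = 5 - P$
$c{\left(K \right)} = \frac{1}{6 + K}$ ($c{\left(K \right)} = \frac{1}{K + 6} = \frac{1}{6 + K}$)
$\left(o{\left(E{\left(-2,-3 \right)},-8 \right)} + c{\left(-9 \right)}\right)^{2} = \left(\left(5 - \left(-2\right) \left(-3\right)\right) + \frac{1}{6 - 9}\right)^{2} = \left(\left(5 - 6\right) + \frac{1}{-3}\right)^{2} = \left(\left(5 - 6\right) - \frac{1}{3}\right)^{2} = \left(-1 - \frac{1}{3}\right)^{2} = \left(- \frac{4}{3}\right)^{2} = \frac{16}{9}$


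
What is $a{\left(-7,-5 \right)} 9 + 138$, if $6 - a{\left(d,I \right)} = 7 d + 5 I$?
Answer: $858$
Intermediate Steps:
$a{\left(d,I \right)} = 6 - 7 d - 5 I$ ($a{\left(d,I \right)} = 6 - \left(7 d + 5 I\right) = 6 - \left(5 I + 7 d\right) = 6 - 7 d - 5 I$)
$a{\left(-7,-5 \right)} 9 + 138 = \left(6 - -49 - -25\right) 9 + 138 = \left(6 + 49 + 25\right) 9 + 138 = 80 \cdot 9 + 138 = 720 + 138 = 858$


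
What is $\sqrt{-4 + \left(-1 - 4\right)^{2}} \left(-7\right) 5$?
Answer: $- 35 \sqrt{21} \approx -160.39$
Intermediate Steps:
$\sqrt{-4 + \left(-1 - 4\right)^{2}} \left(-7\right) 5 = \sqrt{-4 + \left(-5\right)^{2}} \left(-7\right) 5 = \sqrt{-4 + 25} \left(-7\right) 5 = \sqrt{21} \left(-7\right) 5 = - 7 \sqrt{21} \cdot 5 = - 35 \sqrt{21}$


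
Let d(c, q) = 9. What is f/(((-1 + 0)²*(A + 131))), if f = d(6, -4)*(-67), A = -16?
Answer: -603/115 ≈ -5.2435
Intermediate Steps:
f = -603 (f = 9*(-67) = -603)
f/(((-1 + 0)²*(A + 131))) = -603*1/((-1 + 0)²*(-16 + 131)) = -603/((-1)²*115) = -603/(1*115) = -603/115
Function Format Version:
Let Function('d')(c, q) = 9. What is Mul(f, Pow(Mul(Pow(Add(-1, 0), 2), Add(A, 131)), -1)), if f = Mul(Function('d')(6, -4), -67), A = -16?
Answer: Rational(-603, 115) ≈ -5.2435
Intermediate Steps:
f = -603 (f = Mul(9, -67) = -603)
Mul(f, Pow(Mul(Pow(Add(-1, 0), 2), Add(A, 131)), -1)) = Mul(-603, Pow(Mul(Pow(Add(-1, 0), 2), Add(-16, 131)), -1)) = Mul(-603, Pow(Mul(Pow(-1, 2), 115), -1)) = Mul(-603, Pow(Mul(1, 115), -1)) = Mul(-603, Pow(115, -1)) = Mul(-603, Rational(1, 115)) = Rational(-603, 115)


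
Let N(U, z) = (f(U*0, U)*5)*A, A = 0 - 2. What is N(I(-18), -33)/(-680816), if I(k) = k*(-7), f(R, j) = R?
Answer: 0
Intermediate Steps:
I(k) = -7*k
A = -2
N(U, z) = 0 (N(U, z) = ((U*0)*5)*(-2) = (0*5)*(-2) = 0*(-2) = 0)
N(I(-18), -33)/(-680816) = 0/(-680816) = 0*(-1/680816) = 0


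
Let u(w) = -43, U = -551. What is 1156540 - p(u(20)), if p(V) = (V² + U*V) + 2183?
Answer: 1128815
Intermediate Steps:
p(V) = 2183 + V² - 551*V (p(V) = (V² - 551*V) + 2183 = 2183 + V² - 551*V)
1156540 - p(u(20)) = 1156540 - (2183 + (-43)² - 551*(-43)) = 1156540 - (2183 + 1849 + 23693) = 1156540 - 1*27725 = 1156540 - 27725 = 1128815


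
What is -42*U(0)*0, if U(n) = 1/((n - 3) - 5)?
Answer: 0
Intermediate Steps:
U(n) = 1/(-8 + n) (U(n) = 1/((-3 + n) - 5) = 1/(-8 + n))
-42*U(0)*0 = -42/(-8 + 0)*0 = -42/(-8)*0 = -42*(-1/8)*0 = (21/4)*0 = 0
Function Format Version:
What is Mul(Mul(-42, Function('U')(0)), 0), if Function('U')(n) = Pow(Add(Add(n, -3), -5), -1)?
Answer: 0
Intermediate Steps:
Function('U')(n) = Pow(Add(-8, n), -1) (Function('U')(n) = Pow(Add(Add(-3, n), -5), -1) = Pow(Add(-8, n), -1))
Mul(Mul(-42, Function('U')(0)), 0) = Mul(Mul(-42, Pow(Add(-8, 0), -1)), 0) = Mul(Mul(-42, Pow(-8, -1)), 0) = Mul(Mul(-42, Rational(-1, 8)), 0) = Mul(Rational(21, 4), 0) = 0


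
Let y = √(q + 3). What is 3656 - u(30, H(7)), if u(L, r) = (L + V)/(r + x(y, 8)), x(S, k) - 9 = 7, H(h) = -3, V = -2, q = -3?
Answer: 47500/13 ≈ 3653.8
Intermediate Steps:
y = 0 (y = √(-3 + 3) = √0 = 0)
x(S, k) = 16 (x(S, k) = 9 + 7 = 16)
u(L, r) = (-2 + L)/(16 + r) (u(L, r) = (L - 2)/(r + 16) = (-2 + L)/(16 + r))
3656 - u(30, H(7)) = 3656 - (-2 + 30)/(16 - 3) = 3656 - 28/13 = 47500/13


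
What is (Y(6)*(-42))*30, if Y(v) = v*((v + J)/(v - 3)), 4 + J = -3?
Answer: 2520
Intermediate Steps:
J = -7 (J = -4 - 3 = -7)
Y(v) = v*(-7 + v)/(-3 + v) (Y(v) = v*((v - 7)/(v - 3)) = v*((-7 + v)/(-3 + v)) = v*(-7 + v)/(-3 + v))
(Y(6)*(-42))*30 = ((6*(-7 + 6)/(-3 + 6))*(-42))*30 = ((6*(-1)/3)*(-42))*30 = ((6*(⅓)*(-1))*(-42))*30 = -2*(-42)*30 = 84*30 = 2520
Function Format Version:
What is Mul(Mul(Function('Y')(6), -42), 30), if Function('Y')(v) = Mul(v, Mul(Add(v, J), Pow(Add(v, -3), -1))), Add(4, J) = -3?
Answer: 2520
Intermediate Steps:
J = -7 (J = Add(-4, -3) = -7)
Function('Y')(v) = Mul(v, Pow(Add(-3, v), -1), Add(-7, v)) (Function('Y')(v) = Mul(v, Mul(Add(v, -7), Pow(Add(v, -3), -1))) = Mul(v, Mul(Add(-7, v), Pow(Add(-3, v), -1))) = Mul(v, Mul(Pow(Add(-3, v), -1), Add(-7, v))) = Mul(v, Pow(Add(-3, v), -1), Add(-7, v)))
Mul(Mul(Function('Y')(6), -42), 30) = Mul(Mul(Mul(6, Pow(Add(-3, 6), -1), Add(-7, 6)), -42), 30) = Mul(Mul(Mul(6, Pow(3, -1), -1), -42), 30) = Mul(Mul(Mul(6, Rational(1, 3), -1), -42), 30) = Mul(Mul(-2, -42), 30) = Mul(84, 30) = 2520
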